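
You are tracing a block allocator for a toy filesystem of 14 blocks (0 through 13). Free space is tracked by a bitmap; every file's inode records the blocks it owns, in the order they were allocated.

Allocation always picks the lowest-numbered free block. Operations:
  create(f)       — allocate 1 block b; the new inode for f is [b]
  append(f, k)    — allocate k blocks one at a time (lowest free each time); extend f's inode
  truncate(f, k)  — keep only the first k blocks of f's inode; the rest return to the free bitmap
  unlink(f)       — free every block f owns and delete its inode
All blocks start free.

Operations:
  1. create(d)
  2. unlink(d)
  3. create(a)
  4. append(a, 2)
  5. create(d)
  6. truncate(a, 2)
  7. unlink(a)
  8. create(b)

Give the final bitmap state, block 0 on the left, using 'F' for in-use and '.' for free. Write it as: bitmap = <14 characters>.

bitmap = F..F..........

after create(d) → d:[0]  free=[F.............]
after unlink(d) →   free=[..............]
after create(a) → a:[0]  free=[F.............]
after append(a, 2) → a:[0, 1, 2]  free=[FFF...........]
after create(d) → a:[0, 1, 2], d:[3]  free=[FFFF..........]
after truncate(a, 2) → a:[0, 1], d:[3]  free=[FF.F..........]
after unlink(a) → d:[3]  free=[...F..........]
after create(b) → b:[0], d:[3]  free=[F..F..........]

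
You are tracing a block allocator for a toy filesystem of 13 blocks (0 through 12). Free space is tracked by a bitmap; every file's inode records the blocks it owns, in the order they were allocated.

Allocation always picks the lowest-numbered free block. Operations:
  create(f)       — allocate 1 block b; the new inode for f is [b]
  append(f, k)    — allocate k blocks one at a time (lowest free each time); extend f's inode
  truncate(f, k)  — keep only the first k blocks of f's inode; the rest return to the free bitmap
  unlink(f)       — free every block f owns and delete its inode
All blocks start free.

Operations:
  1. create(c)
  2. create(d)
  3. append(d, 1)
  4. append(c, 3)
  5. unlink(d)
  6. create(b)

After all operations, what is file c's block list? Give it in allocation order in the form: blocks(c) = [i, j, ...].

create(c): bitmap=F............ | c=[0]
create(d): bitmap=FF........... | c=[0] d=[1]
append(d, 1): bitmap=FFF.......... | c=[0] d=[1, 2]
append(c, 3): bitmap=FFFFFF....... | c=[0, 3, 4, 5] d=[1, 2]
unlink(d): bitmap=F..FFF....... | c=[0, 3, 4, 5]
create(b): bitmap=FF.FFF....... | b=[1] c=[0, 3, 4, 5]

blocks(c) = [0, 3, 4, 5]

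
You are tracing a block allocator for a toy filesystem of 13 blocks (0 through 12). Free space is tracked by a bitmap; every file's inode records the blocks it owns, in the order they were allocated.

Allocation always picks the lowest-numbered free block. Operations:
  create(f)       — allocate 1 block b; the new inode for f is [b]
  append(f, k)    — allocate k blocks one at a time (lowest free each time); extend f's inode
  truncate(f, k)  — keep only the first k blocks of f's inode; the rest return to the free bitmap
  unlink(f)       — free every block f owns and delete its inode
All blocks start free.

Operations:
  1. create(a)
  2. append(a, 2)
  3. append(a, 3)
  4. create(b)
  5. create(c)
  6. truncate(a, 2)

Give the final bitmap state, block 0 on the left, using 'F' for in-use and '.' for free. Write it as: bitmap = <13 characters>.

bitmap = FF....FF.....

[1] create(a) — a=0 (map F............)
[2] append(a, 2) — a=0,1,2 (map FFF..........)
[3] append(a, 3) — a=0,1,2,3,4,5 (map FFFFFF.......)
[4] create(b) — a=0,1,2,3,4,5 b=6 (map FFFFFFF......)
[5] create(c) — a=0,1,2,3,4,5 b=6 c=7 (map FFFFFFFF.....)
[6] truncate(a, 2) — a=0,1 b=6 c=7 (map FF....FF.....)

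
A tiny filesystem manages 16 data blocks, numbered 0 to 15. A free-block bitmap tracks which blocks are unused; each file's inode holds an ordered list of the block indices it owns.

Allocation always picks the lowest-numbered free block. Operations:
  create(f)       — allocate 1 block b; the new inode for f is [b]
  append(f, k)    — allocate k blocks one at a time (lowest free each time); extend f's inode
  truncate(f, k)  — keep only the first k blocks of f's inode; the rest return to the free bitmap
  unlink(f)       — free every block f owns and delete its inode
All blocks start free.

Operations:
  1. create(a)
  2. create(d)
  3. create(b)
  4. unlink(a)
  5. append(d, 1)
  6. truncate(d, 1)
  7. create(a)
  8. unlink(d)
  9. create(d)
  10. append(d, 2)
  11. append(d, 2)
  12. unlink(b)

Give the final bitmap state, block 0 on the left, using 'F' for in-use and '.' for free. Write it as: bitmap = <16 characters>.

  1. create(a)  ⇒  F...............  {a→[0]}
  2. create(d)  ⇒  FF..............  {a→[0]; d→[1]}
  3. create(b)  ⇒  FFF.............  {a→[0]; b→[2]; d→[1]}
  4. unlink(a)  ⇒  .FF.............  {b→[2]; d→[1]}
  5. append(d, 1)  ⇒  FFF.............  {b→[2]; d→[1, 0]}
  6. truncate(d, 1)  ⇒  .FF.............  {b→[2]; d→[1]}
  7. create(a)  ⇒  FFF.............  {a→[0]; b→[2]; d→[1]}
  8. unlink(d)  ⇒  F.F.............  {a→[0]; b→[2]}
  9. create(d)  ⇒  FFF.............  {a→[0]; b→[2]; d→[1]}
  10. append(d, 2)  ⇒  FFFFF...........  {a→[0]; b→[2]; d→[1, 3, 4]}
  11. append(d, 2)  ⇒  FFFFFFF.........  {a→[0]; b→[2]; d→[1, 3, 4, 5, 6]}
  12. unlink(b)  ⇒  FF.FFFF.........  {a→[0]; d→[1, 3, 4, 5, 6]}

bitmap = FF.FFFF.........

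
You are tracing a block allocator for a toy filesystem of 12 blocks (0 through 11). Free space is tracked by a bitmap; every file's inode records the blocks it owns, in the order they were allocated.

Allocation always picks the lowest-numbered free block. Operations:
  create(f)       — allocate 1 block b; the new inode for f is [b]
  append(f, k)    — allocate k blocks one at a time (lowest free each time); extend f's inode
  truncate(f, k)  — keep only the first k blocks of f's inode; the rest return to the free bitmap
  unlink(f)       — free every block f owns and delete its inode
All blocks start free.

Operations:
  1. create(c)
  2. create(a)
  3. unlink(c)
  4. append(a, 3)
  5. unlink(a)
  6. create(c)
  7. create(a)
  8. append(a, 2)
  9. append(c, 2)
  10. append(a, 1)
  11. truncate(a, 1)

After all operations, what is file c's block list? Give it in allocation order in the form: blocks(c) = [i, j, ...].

blocks(c) = [0, 4, 5]

create(c): bitmap=F........... | c=[0]
create(a): bitmap=FF.......... | a=[1] c=[0]
unlink(c): bitmap=.F.......... | a=[1]
append(a, 3): bitmap=FFFF........ | a=[1, 0, 2, 3]
unlink(a): bitmap=............ | 
create(c): bitmap=F........... | c=[0]
create(a): bitmap=FF.......... | a=[1] c=[0]
append(a, 2): bitmap=FFFF........ | a=[1, 2, 3] c=[0]
append(c, 2): bitmap=FFFFFF...... | a=[1, 2, 3] c=[0, 4, 5]
append(a, 1): bitmap=FFFFFFF..... | a=[1, 2, 3, 6] c=[0, 4, 5]
truncate(a, 1): bitmap=FF..FF...... | a=[1] c=[0, 4, 5]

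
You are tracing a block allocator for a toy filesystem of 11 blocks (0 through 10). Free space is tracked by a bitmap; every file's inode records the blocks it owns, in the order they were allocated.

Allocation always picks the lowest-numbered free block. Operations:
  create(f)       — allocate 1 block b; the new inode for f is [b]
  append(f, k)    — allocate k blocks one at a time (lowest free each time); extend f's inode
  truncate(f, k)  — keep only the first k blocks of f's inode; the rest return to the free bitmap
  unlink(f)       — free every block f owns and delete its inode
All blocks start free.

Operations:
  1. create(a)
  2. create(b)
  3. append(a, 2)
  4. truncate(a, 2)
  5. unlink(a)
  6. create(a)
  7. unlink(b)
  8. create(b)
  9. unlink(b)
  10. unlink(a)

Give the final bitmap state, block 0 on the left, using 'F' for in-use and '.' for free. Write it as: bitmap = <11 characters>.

bitmap = ...........

[1] create(a) — a=0 (map F..........)
[2] create(b) — a=0 b=1 (map FF.........)
[3] append(a, 2) — a=0,2,3 b=1 (map FFFF.......)
[4] truncate(a, 2) — a=0,2 b=1 (map FFF........)
[5] unlink(a) — b=1 (map .F.........)
[6] create(a) — a=0 b=1 (map FF.........)
[7] unlink(b) — a=0 (map F..........)
[8] create(b) — a=0 b=1 (map FF.........)
[9] unlink(b) — a=0 (map F..........)
[10] unlink(a) —  (map ...........)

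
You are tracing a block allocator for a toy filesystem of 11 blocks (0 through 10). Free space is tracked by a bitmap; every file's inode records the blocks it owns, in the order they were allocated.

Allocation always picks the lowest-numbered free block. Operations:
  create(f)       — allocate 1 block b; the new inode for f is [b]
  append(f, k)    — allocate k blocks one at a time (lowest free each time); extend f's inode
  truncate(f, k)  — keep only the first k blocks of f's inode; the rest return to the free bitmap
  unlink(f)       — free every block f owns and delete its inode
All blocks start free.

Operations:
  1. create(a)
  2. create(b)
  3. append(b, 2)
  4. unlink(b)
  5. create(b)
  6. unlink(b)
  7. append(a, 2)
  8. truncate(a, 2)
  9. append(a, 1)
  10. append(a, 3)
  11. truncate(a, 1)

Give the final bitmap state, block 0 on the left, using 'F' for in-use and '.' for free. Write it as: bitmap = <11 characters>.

bitmap = F..........

  1. create(a)  ⇒  F..........  {a→[0]}
  2. create(b)  ⇒  FF.........  {a→[0]; b→[1]}
  3. append(b, 2)  ⇒  FFFF.......  {a→[0]; b→[1, 2, 3]}
  4. unlink(b)  ⇒  F..........  {a→[0]}
  5. create(b)  ⇒  FF.........  {a→[0]; b→[1]}
  6. unlink(b)  ⇒  F..........  {a→[0]}
  7. append(a, 2)  ⇒  FFF........  {a→[0, 1, 2]}
  8. truncate(a, 2)  ⇒  FF.........  {a→[0, 1]}
  9. append(a, 1)  ⇒  FFF........  {a→[0, 1, 2]}
  10. append(a, 3)  ⇒  FFFFFF.....  {a→[0, 1, 2, 3, 4, 5]}
  11. truncate(a, 1)  ⇒  F..........  {a→[0]}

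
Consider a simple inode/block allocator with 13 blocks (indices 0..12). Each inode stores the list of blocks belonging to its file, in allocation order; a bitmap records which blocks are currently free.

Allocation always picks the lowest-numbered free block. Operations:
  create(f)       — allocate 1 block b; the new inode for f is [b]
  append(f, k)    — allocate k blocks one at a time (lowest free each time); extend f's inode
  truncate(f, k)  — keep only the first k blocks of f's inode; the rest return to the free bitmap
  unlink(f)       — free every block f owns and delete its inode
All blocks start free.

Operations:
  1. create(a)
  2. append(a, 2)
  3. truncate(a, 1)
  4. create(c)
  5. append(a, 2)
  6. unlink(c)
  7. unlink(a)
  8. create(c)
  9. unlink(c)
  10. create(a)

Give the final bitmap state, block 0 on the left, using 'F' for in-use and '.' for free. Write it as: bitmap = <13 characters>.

bitmap = F............

[1] create(a) — a=0 (map F............)
[2] append(a, 2) — a=0,1,2 (map FFF..........)
[3] truncate(a, 1) — a=0 (map F............)
[4] create(c) — a=0 c=1 (map FF...........)
[5] append(a, 2) — a=0,2,3 c=1 (map FFFF.........)
[6] unlink(c) — a=0,2,3 (map F.FF.........)
[7] unlink(a) —  (map .............)
[8] create(c) — c=0 (map F............)
[9] unlink(c) —  (map .............)
[10] create(a) — a=0 (map F............)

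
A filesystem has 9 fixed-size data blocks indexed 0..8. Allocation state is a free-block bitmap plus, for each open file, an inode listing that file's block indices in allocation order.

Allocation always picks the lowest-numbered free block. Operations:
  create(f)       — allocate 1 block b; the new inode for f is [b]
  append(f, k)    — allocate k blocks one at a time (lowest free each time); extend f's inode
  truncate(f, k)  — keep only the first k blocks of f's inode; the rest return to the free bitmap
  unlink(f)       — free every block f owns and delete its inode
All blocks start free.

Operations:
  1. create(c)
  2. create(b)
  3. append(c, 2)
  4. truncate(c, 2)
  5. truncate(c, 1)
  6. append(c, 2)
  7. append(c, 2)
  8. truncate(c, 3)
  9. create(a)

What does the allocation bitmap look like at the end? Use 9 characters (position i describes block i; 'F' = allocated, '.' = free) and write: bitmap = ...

create(c): bitmap=F........ | c=[0]
create(b): bitmap=FF....... | b=[1] c=[0]
append(c, 2): bitmap=FFFF..... | b=[1] c=[0, 2, 3]
truncate(c, 2): bitmap=FFF...... | b=[1] c=[0, 2]
truncate(c, 1): bitmap=FF....... | b=[1] c=[0]
append(c, 2): bitmap=FFFF..... | b=[1] c=[0, 2, 3]
append(c, 2): bitmap=FFFFFF... | b=[1] c=[0, 2, 3, 4, 5]
truncate(c, 3): bitmap=FFFF..... | b=[1] c=[0, 2, 3]
create(a): bitmap=FFFFF.... | a=[4] b=[1] c=[0, 2, 3]

bitmap = FFFFF....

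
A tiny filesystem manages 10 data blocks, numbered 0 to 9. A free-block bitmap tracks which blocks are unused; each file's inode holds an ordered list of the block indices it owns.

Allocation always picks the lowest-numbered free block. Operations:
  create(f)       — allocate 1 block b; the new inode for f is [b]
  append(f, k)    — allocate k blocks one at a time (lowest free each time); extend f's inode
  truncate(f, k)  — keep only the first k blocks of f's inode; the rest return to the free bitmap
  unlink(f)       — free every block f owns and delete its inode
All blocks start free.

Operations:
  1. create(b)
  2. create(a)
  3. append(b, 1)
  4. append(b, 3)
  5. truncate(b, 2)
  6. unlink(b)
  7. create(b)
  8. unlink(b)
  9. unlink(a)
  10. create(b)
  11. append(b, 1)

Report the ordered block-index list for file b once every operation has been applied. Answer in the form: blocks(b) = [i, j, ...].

[1] create(b) — b=0 (map F.........)
[2] create(a) — a=1 b=0 (map FF........)
[3] append(b, 1) — a=1 b=0,2 (map FFF.......)
[4] append(b, 3) — a=1 b=0,2,3,4,5 (map FFFFFF....)
[5] truncate(b, 2) — a=1 b=0,2 (map FFF.......)
[6] unlink(b) — a=1 (map .F........)
[7] create(b) — a=1 b=0 (map FF........)
[8] unlink(b) — a=1 (map .F........)
[9] unlink(a) —  (map ..........)
[10] create(b) — b=0 (map F.........)
[11] append(b, 1) — b=0,1 (map FF........)

blocks(b) = [0, 1]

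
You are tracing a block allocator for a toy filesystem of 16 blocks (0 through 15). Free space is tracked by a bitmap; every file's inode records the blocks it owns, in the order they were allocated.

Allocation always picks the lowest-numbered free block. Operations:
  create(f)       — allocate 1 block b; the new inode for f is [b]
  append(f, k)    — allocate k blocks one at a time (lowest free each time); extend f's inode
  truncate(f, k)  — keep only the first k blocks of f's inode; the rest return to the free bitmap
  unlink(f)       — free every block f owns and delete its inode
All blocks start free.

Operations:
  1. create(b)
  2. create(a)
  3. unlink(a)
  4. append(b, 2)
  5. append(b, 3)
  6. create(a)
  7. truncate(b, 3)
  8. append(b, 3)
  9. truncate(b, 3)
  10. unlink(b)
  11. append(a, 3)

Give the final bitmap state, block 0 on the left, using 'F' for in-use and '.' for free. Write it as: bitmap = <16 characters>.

bitmap = FFF...F.........

create(b): bitmap=F............... | b=[0]
create(a): bitmap=FF.............. | a=[1] b=[0]
unlink(a): bitmap=F............... | b=[0]
append(b, 2): bitmap=FFF............. | b=[0, 1, 2]
append(b, 3): bitmap=FFFFFF.......... | b=[0, 1, 2, 3, 4, 5]
create(a): bitmap=FFFFFFF......... | a=[6] b=[0, 1, 2, 3, 4, 5]
truncate(b, 3): bitmap=FFF...F......... | a=[6] b=[0, 1, 2]
append(b, 3): bitmap=FFFFFFF......... | a=[6] b=[0, 1, 2, 3, 4, 5]
truncate(b, 3): bitmap=FFF...F......... | a=[6] b=[0, 1, 2]
unlink(b): bitmap=......F......... | a=[6]
append(a, 3): bitmap=FFF...F......... | a=[6, 0, 1, 2]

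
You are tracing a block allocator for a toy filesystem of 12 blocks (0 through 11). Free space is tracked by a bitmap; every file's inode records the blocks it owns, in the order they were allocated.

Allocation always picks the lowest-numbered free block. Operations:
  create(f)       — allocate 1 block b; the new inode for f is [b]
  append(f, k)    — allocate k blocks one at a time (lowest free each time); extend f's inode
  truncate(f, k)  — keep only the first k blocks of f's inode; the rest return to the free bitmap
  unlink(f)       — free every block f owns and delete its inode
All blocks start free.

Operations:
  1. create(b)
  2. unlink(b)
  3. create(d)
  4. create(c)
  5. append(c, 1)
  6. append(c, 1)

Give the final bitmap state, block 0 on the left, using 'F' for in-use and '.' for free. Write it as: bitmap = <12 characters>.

bitmap = FFFF........

create(b): bitmap=F........... | b=[0]
unlink(b): bitmap=............ | 
create(d): bitmap=F........... | d=[0]
create(c): bitmap=FF.......... | c=[1] d=[0]
append(c, 1): bitmap=FFF......... | c=[1, 2] d=[0]
append(c, 1): bitmap=FFFF........ | c=[1, 2, 3] d=[0]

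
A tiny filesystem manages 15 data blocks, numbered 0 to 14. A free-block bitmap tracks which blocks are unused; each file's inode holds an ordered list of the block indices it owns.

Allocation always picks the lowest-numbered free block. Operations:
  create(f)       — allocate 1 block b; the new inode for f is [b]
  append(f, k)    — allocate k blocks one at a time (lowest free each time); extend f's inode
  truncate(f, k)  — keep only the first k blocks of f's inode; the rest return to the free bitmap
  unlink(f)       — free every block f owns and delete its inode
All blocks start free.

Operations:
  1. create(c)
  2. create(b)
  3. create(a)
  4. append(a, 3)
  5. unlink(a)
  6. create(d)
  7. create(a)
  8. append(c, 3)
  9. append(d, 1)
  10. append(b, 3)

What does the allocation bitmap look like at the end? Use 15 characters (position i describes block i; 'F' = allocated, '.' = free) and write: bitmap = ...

bitmap = FFFFFFFFFFF....

create(c): bitmap=F.............. | c=[0]
create(b): bitmap=FF............. | b=[1] c=[0]
create(a): bitmap=FFF............ | a=[2] b=[1] c=[0]
append(a, 3): bitmap=FFFFFF......... | a=[2, 3, 4, 5] b=[1] c=[0]
unlink(a): bitmap=FF............. | b=[1] c=[0]
create(d): bitmap=FFF............ | b=[1] c=[0] d=[2]
create(a): bitmap=FFFF........... | a=[3] b=[1] c=[0] d=[2]
append(c, 3): bitmap=FFFFFFF........ | a=[3] b=[1] c=[0, 4, 5, 6] d=[2]
append(d, 1): bitmap=FFFFFFFF....... | a=[3] b=[1] c=[0, 4, 5, 6] d=[2, 7]
append(b, 3): bitmap=FFFFFFFFFFF.... | a=[3] b=[1, 8, 9, 10] c=[0, 4, 5, 6] d=[2, 7]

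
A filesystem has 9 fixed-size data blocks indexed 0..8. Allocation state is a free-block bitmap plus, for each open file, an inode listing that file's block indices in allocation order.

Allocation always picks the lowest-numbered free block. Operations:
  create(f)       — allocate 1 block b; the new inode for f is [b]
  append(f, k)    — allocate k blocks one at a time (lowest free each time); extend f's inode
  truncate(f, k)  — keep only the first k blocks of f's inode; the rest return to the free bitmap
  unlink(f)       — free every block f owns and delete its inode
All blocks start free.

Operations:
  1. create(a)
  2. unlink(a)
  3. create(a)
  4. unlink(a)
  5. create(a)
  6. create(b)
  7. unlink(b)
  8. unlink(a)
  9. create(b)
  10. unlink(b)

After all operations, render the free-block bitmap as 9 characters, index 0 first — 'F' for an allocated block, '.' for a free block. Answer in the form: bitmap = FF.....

bitmap = .........

create(a): bitmap=F........ | a=[0]
unlink(a): bitmap=......... | 
create(a): bitmap=F........ | a=[0]
unlink(a): bitmap=......... | 
create(a): bitmap=F........ | a=[0]
create(b): bitmap=FF....... | a=[0] b=[1]
unlink(b): bitmap=F........ | a=[0]
unlink(a): bitmap=......... | 
create(b): bitmap=F........ | b=[0]
unlink(b): bitmap=......... | 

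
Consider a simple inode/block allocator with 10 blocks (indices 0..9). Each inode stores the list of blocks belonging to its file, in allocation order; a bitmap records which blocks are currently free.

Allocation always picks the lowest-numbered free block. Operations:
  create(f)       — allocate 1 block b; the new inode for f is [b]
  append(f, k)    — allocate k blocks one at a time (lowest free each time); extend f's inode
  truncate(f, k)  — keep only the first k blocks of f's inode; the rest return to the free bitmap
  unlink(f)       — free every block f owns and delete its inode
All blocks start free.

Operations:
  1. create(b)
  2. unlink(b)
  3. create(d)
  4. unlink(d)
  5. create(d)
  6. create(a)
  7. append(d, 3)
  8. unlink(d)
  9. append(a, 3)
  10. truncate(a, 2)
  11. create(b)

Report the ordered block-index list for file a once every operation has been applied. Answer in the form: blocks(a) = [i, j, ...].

blocks(a) = [1, 0]

  1. create(b)  ⇒  F.........  {b→[0]}
  2. unlink(b)  ⇒  ..........  {}
  3. create(d)  ⇒  F.........  {d→[0]}
  4. unlink(d)  ⇒  ..........  {}
  5. create(d)  ⇒  F.........  {d→[0]}
  6. create(a)  ⇒  FF........  {a→[1]; d→[0]}
  7. append(d, 3)  ⇒  FFFFF.....  {a→[1]; d→[0, 2, 3, 4]}
  8. unlink(d)  ⇒  .F........  {a→[1]}
  9. append(a, 3)  ⇒  FFFF......  {a→[1, 0, 2, 3]}
  10. truncate(a, 2)  ⇒  FF........  {a→[1, 0]}
  11. create(b)  ⇒  FFF.......  {a→[1, 0]; b→[2]}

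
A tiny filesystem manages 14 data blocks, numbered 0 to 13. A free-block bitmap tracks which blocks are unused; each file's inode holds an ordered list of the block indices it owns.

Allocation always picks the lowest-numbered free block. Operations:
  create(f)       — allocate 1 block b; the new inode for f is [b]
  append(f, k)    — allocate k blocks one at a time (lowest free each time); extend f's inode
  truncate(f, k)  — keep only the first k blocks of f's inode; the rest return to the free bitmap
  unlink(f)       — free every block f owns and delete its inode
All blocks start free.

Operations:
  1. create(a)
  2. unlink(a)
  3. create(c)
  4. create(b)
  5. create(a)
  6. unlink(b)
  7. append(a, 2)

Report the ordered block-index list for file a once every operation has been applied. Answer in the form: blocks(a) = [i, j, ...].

after create(a) → a:[0]  free=[F.............]
after unlink(a) →   free=[..............]
after create(c) → c:[0]  free=[F.............]
after create(b) → b:[1], c:[0]  free=[FF............]
after create(a) → a:[2], b:[1], c:[0]  free=[FFF...........]
after unlink(b) → a:[2], c:[0]  free=[F.F...........]
after append(a, 2) → a:[2, 1, 3], c:[0]  free=[FFFF..........]

blocks(a) = [2, 1, 3]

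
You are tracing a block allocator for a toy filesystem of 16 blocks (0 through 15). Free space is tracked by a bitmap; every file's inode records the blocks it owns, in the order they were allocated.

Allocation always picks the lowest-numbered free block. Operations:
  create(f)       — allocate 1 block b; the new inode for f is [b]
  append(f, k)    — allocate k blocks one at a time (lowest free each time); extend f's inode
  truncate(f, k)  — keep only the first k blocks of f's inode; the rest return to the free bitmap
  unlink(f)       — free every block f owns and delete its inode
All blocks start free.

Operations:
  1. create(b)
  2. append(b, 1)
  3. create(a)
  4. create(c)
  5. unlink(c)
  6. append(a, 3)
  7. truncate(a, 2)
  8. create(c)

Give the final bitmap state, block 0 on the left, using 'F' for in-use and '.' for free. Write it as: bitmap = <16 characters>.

bitmap = FFFFF...........

create(b): bitmap=F............... | b=[0]
append(b, 1): bitmap=FF.............. | b=[0, 1]
create(a): bitmap=FFF............. | a=[2] b=[0, 1]
create(c): bitmap=FFFF............ | a=[2] b=[0, 1] c=[3]
unlink(c): bitmap=FFF............. | a=[2] b=[0, 1]
append(a, 3): bitmap=FFFFFF.......... | a=[2, 3, 4, 5] b=[0, 1]
truncate(a, 2): bitmap=FFFF............ | a=[2, 3] b=[0, 1]
create(c): bitmap=FFFFF........... | a=[2, 3] b=[0, 1] c=[4]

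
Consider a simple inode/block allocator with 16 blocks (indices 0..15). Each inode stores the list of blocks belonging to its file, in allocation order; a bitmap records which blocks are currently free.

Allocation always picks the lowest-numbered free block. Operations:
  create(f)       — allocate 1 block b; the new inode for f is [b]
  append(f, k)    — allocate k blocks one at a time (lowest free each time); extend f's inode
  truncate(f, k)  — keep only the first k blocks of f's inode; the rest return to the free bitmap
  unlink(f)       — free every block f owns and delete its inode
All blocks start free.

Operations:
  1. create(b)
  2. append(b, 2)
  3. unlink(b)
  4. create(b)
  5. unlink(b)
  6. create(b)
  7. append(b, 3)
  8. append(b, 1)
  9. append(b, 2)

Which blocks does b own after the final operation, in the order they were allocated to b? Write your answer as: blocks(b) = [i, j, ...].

after create(b) → b:[0]  free=[F...............]
after append(b, 2) → b:[0, 1, 2]  free=[FFF.............]
after unlink(b) →   free=[................]
after create(b) → b:[0]  free=[F...............]
after unlink(b) →   free=[................]
after create(b) → b:[0]  free=[F...............]
after append(b, 3) → b:[0, 1, 2, 3]  free=[FFFF............]
after append(b, 1) → b:[0, 1, 2, 3, 4]  free=[FFFFF...........]
after append(b, 2) → b:[0, 1, 2, 3, 4, 5, 6]  free=[FFFFFFF.........]

blocks(b) = [0, 1, 2, 3, 4, 5, 6]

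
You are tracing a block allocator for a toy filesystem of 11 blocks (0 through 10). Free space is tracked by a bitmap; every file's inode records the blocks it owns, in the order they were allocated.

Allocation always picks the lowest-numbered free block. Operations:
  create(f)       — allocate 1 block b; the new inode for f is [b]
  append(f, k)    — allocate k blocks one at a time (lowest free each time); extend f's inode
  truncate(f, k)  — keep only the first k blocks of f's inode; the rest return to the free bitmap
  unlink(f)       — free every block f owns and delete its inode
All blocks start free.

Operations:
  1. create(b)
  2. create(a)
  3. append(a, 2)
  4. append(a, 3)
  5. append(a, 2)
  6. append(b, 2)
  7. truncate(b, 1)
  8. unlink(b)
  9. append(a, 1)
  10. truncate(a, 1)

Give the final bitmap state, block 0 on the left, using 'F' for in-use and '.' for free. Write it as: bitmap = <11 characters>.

[1] create(b) — b=0 (map F..........)
[2] create(a) — a=1 b=0 (map FF.........)
[3] append(a, 2) — a=1,2,3 b=0 (map FFFF.......)
[4] append(a, 3) — a=1,2,3,4,5,6 b=0 (map FFFFFFF....)
[5] append(a, 2) — a=1,2,3,4,5,6,7,8 b=0 (map FFFFFFFFF..)
[6] append(b, 2) — a=1,2,3,4,5,6,7,8 b=0,9,10 (map FFFFFFFFFFF)
[7] truncate(b, 1) — a=1,2,3,4,5,6,7,8 b=0 (map FFFFFFFFF..)
[8] unlink(b) — a=1,2,3,4,5,6,7,8 (map .FFFFFFFF..)
[9] append(a, 1) — a=1,2,3,4,5,6,7,8,0 (map FFFFFFFFF..)
[10] truncate(a, 1) — a=1 (map .F.........)

bitmap = .F.........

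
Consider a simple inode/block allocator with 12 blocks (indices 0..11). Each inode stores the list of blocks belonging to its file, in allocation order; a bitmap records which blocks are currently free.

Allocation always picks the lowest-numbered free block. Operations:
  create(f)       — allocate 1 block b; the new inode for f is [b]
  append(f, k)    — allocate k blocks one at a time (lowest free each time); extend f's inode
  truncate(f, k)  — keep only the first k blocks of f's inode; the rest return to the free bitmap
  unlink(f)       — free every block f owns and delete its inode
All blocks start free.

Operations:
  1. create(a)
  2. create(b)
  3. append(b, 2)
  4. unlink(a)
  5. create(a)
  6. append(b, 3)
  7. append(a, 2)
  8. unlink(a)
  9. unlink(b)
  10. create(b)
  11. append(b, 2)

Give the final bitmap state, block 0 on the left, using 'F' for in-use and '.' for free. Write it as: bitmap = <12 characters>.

create(a): bitmap=F........... | a=[0]
create(b): bitmap=FF.......... | a=[0] b=[1]
append(b, 2): bitmap=FFFF........ | a=[0] b=[1, 2, 3]
unlink(a): bitmap=.FFF........ | b=[1, 2, 3]
create(a): bitmap=FFFF........ | a=[0] b=[1, 2, 3]
append(b, 3): bitmap=FFFFFFF..... | a=[0] b=[1, 2, 3, 4, 5, 6]
append(a, 2): bitmap=FFFFFFFFF... | a=[0, 7, 8] b=[1, 2, 3, 4, 5, 6]
unlink(a): bitmap=.FFFFFF..... | b=[1, 2, 3, 4, 5, 6]
unlink(b): bitmap=............ | 
create(b): bitmap=F........... | b=[0]
append(b, 2): bitmap=FFF......... | b=[0, 1, 2]

bitmap = FFF.........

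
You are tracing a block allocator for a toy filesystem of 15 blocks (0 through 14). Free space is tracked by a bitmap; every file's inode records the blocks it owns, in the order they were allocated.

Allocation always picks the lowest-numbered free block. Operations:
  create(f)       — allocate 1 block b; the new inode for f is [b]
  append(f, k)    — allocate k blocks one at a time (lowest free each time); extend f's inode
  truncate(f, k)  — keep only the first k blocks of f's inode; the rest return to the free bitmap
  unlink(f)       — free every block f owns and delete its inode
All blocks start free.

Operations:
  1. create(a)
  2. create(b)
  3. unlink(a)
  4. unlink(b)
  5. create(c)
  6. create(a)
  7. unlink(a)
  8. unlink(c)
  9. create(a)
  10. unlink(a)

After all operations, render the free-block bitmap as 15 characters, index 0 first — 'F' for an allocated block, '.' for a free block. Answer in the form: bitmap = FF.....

bitmap = ...............

after create(a) → a:[0]  free=[F..............]
after create(b) → a:[0], b:[1]  free=[FF.............]
after unlink(a) → b:[1]  free=[.F.............]
after unlink(b) →   free=[...............]
after create(c) → c:[0]  free=[F..............]
after create(a) → a:[1], c:[0]  free=[FF.............]
after unlink(a) → c:[0]  free=[F..............]
after unlink(c) →   free=[...............]
after create(a) → a:[0]  free=[F..............]
after unlink(a) →   free=[...............]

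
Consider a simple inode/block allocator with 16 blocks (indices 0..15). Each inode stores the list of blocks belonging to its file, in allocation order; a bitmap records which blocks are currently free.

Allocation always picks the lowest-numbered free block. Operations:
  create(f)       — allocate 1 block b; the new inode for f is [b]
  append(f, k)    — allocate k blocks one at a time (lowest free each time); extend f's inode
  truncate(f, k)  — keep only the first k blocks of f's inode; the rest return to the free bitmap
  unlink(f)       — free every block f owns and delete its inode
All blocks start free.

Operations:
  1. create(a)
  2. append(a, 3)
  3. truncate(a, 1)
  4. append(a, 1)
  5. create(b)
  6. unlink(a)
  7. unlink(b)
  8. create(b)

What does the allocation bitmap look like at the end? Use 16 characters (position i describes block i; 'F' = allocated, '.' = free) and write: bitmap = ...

[1] create(a) — a=0 (map F...............)
[2] append(a, 3) — a=0,1,2,3 (map FFFF............)
[3] truncate(a, 1) — a=0 (map F...............)
[4] append(a, 1) — a=0,1 (map FF..............)
[5] create(b) — a=0,1 b=2 (map FFF.............)
[6] unlink(a) — b=2 (map ..F.............)
[7] unlink(b) —  (map ................)
[8] create(b) — b=0 (map F...............)

bitmap = F...............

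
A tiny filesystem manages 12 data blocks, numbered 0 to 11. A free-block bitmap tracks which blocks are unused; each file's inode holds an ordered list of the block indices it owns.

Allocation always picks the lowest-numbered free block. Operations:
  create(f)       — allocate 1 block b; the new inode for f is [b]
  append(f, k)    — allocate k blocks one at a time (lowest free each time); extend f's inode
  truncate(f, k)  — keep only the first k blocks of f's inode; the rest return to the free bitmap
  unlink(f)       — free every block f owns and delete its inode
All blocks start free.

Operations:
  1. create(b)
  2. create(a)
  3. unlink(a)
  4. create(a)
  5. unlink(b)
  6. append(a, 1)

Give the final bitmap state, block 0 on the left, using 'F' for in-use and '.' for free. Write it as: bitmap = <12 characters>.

bitmap = FF..........

create(b): bitmap=F........... | b=[0]
create(a): bitmap=FF.......... | a=[1] b=[0]
unlink(a): bitmap=F........... | b=[0]
create(a): bitmap=FF.......... | a=[1] b=[0]
unlink(b): bitmap=.F.......... | a=[1]
append(a, 1): bitmap=FF.......... | a=[1, 0]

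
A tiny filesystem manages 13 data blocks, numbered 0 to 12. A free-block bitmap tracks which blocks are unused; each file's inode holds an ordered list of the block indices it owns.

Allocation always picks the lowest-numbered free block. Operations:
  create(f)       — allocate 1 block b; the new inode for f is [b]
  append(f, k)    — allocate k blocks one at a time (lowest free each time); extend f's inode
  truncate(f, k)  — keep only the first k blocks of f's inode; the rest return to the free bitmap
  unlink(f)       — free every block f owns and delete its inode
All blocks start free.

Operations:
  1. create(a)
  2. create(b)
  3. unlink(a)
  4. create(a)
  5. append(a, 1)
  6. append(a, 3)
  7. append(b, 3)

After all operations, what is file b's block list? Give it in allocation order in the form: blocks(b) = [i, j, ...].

blocks(b) = [1, 6, 7, 8]

[1] create(a) — a=0 (map F............)
[2] create(b) — a=0 b=1 (map FF...........)
[3] unlink(a) — b=1 (map .F...........)
[4] create(a) — a=0 b=1 (map FF...........)
[5] append(a, 1) — a=0,2 b=1 (map FFF..........)
[6] append(a, 3) — a=0,2,3,4,5 b=1 (map FFFFFF.......)
[7] append(b, 3) — a=0,2,3,4,5 b=1,6,7,8 (map FFFFFFFFF....)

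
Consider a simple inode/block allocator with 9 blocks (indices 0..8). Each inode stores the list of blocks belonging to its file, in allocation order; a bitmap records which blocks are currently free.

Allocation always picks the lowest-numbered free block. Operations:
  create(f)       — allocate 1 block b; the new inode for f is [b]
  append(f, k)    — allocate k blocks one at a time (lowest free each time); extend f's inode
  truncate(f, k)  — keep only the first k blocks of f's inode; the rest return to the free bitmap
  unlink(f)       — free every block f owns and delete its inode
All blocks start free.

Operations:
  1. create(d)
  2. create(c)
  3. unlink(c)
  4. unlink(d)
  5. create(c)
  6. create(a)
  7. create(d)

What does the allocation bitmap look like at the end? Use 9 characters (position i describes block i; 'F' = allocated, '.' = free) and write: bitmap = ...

bitmap = FFF......

after create(d) → d:[0]  free=[F........]
after create(c) → c:[1], d:[0]  free=[FF.......]
after unlink(c) → d:[0]  free=[F........]
after unlink(d) →   free=[.........]
after create(c) → c:[0]  free=[F........]
after create(a) → a:[1], c:[0]  free=[FF.......]
after create(d) → a:[1], c:[0], d:[2]  free=[FFF......]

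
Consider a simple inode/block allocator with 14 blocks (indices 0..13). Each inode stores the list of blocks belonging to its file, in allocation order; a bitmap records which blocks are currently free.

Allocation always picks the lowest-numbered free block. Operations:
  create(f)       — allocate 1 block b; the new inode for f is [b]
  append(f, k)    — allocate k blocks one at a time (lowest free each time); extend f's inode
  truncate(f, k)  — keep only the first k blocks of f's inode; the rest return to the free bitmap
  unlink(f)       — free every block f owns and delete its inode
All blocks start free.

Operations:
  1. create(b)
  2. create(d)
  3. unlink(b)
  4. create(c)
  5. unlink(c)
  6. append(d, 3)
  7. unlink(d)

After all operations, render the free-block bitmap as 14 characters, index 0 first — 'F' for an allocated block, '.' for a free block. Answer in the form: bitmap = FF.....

bitmap = ..............

  1. create(b)  ⇒  F.............  {b→[0]}
  2. create(d)  ⇒  FF............  {b→[0]; d→[1]}
  3. unlink(b)  ⇒  .F............  {d→[1]}
  4. create(c)  ⇒  FF............  {c→[0]; d→[1]}
  5. unlink(c)  ⇒  .F............  {d→[1]}
  6. append(d, 3)  ⇒  FFFF..........  {d→[1, 0, 2, 3]}
  7. unlink(d)  ⇒  ..............  {}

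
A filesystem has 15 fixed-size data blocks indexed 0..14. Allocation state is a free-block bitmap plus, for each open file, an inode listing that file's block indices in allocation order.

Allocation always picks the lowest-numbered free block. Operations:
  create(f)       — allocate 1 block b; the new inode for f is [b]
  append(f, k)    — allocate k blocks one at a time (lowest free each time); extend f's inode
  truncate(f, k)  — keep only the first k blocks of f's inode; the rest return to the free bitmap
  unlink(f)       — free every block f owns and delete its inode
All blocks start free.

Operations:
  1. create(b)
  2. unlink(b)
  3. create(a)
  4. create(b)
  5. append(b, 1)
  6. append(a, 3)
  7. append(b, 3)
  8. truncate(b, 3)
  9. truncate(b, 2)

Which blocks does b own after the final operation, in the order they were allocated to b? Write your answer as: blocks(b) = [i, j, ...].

blocks(b) = [1, 2]

after create(b) → b:[0]  free=[F..............]
after unlink(b) →   free=[...............]
after create(a) → a:[0]  free=[F..............]
after create(b) → a:[0], b:[1]  free=[FF.............]
after append(b, 1) → a:[0], b:[1, 2]  free=[FFF............]
after append(a, 3) → a:[0, 3, 4, 5], b:[1, 2]  free=[FFFFFF.........]
after append(b, 3) → a:[0, 3, 4, 5], b:[1, 2, 6, 7, 8]  free=[FFFFFFFFF......]
after truncate(b, 3) → a:[0, 3, 4, 5], b:[1, 2, 6]  free=[FFFFFFF........]
after truncate(b, 2) → a:[0, 3, 4, 5], b:[1, 2]  free=[FFFFFF.........]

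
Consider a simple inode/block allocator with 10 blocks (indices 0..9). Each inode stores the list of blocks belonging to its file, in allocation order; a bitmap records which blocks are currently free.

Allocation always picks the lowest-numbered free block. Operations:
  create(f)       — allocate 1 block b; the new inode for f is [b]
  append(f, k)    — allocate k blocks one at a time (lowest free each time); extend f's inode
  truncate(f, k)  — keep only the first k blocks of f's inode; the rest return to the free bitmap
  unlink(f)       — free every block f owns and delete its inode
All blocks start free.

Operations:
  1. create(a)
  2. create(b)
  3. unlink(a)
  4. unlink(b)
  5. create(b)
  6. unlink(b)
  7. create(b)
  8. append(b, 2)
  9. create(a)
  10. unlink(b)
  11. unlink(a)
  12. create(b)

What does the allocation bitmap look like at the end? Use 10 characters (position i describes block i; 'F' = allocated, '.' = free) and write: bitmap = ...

bitmap = F.........

after create(a) → a:[0]  free=[F.........]
after create(b) → a:[0], b:[1]  free=[FF........]
after unlink(a) → b:[1]  free=[.F........]
after unlink(b) →   free=[..........]
after create(b) → b:[0]  free=[F.........]
after unlink(b) →   free=[..........]
after create(b) → b:[0]  free=[F.........]
after append(b, 2) → b:[0, 1, 2]  free=[FFF.......]
after create(a) → a:[3], b:[0, 1, 2]  free=[FFFF......]
after unlink(b) → a:[3]  free=[...F......]
after unlink(a) →   free=[..........]
after create(b) → b:[0]  free=[F.........]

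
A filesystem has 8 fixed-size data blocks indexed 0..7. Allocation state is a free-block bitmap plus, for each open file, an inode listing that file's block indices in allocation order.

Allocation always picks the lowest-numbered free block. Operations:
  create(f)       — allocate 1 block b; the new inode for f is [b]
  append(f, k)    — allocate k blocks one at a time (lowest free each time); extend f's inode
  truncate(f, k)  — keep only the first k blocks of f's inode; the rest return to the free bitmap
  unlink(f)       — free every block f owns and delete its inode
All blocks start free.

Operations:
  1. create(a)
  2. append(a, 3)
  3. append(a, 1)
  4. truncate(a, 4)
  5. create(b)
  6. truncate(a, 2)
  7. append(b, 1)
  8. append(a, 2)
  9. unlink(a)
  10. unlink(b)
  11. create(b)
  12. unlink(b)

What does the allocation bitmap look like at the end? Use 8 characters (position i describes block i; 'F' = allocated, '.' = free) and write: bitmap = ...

bitmap = ........

  1. create(a)  ⇒  F.......  {a→[0]}
  2. append(a, 3)  ⇒  FFFF....  {a→[0, 1, 2, 3]}
  3. append(a, 1)  ⇒  FFFFF...  {a→[0, 1, 2, 3, 4]}
  4. truncate(a, 4)  ⇒  FFFF....  {a→[0, 1, 2, 3]}
  5. create(b)  ⇒  FFFFF...  {a→[0, 1, 2, 3]; b→[4]}
  6. truncate(a, 2)  ⇒  FF..F...  {a→[0, 1]; b→[4]}
  7. append(b, 1)  ⇒  FFF.F...  {a→[0, 1]; b→[4, 2]}
  8. append(a, 2)  ⇒  FFFFFF..  {a→[0, 1, 3, 5]; b→[4, 2]}
  9. unlink(a)  ⇒  ..F.F...  {b→[4, 2]}
  10. unlink(b)  ⇒  ........  {}
  11. create(b)  ⇒  F.......  {b→[0]}
  12. unlink(b)  ⇒  ........  {}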